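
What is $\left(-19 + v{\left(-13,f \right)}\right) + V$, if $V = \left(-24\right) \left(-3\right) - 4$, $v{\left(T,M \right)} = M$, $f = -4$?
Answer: $45$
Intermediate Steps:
$V = 68$ ($V = 72 - 4 = 68$)
$\left(-19 + v{\left(-13,f \right)}\right) + V = \left(-19 - 4\right) + 68 = -23 + 68 = 45$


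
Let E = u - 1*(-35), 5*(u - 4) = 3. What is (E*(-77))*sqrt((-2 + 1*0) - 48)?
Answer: -15246*I*sqrt(2) ≈ -21561.0*I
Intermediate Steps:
u = 23/5 (u = 4 + (1/5)*3 = 4 + 3/5 = 23/5 ≈ 4.6000)
E = 198/5 (E = 23/5 - 1*(-35) = 23/5 + 35 = 198/5 ≈ 39.600)
(E*(-77))*sqrt((-2 + 1*0) - 48) = ((198/5)*(-77))*sqrt((-2 + 1*0) - 48) = -15246*sqrt((-2 + 0) - 48)/5 = -15246*sqrt(-2 - 48)/5 = -15246*I*sqrt(2)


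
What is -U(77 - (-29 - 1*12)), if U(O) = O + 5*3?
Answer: -133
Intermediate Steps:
U(O) = 15 + O (U(O) = O + 15 = 15 + O)
-U(77 - (-29 - 1*12)) = -(15 + (77 - (-29 - 1*12))) = -(15 + (77 - (-29 - 12))) = -(15 + (77 - 1*(-41))) = -(15 + (77 + 41)) = -(15 + 118) = -1*133 = -133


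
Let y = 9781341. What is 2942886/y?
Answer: 980962/3260447 ≈ 0.30087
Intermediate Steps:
2942886/y = 2942886/9781341 = 2942886*(1/9781341) = 980962/3260447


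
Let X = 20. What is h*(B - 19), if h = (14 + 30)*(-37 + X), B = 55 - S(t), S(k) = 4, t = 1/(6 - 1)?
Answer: -23936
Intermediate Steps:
t = ⅕ (t = 1/5 = ⅕ ≈ 0.20000)
B = 51 (B = 55 - 1*4 = 55 - 4 = 51)
h = -748 (h = (14 + 30)*(-37 + 20) = 44*(-17) = -748)
h*(B - 19) = -748*(51 - 19) = -748*32 = -23936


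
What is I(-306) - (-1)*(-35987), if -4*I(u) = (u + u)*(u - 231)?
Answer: -118148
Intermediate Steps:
I(u) = -u*(-231 + u)/2 (I(u) = -(u + u)*(u - 231)/4 = -2*u*(-231 + u)/4 = -u*(-231 + u)/2)
I(-306) - (-1)*(-35987) = (1/2)*(-306)*(231 - 1*(-306)) - (-1)*(-35987) = (1/2)*(-306)*(231 + 306) - 1*35987 = (1/2)*(-306)*537 - 35987 = -82161 - 35987 = -118148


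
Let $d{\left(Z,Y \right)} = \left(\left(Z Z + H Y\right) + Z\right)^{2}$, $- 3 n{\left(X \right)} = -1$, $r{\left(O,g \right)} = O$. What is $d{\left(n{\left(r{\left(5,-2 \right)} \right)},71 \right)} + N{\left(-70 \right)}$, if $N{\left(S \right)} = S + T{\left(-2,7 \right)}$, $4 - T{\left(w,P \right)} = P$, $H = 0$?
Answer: $- \frac{5897}{81} \approx -72.802$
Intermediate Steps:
$T{\left(w,P \right)} = 4 - P$
$n{\left(X \right)} = \frac{1}{3}$ ($n{\left(X \right)} = \left(- \frac{1}{3}\right) \left(-1\right) = \frac{1}{3}$)
$d{\left(Z,Y \right)} = \left(Z + Z^{2}\right)^{2}$ ($d{\left(Z,Y \right)} = \left(\left(Z Z + 0 Y\right) + Z\right)^{2} = \left(\left(Z^{2} + 0\right) + Z\right)^{2} = \left(Z^{2} + Z\right)^{2} = \left(Z + Z^{2}\right)^{2}$)
$N{\left(S \right)} = -3 + S$ ($N{\left(S \right)} = S + \left(4 - 7\right) = S - 3 = -3 + S$)
$d{\left(n{\left(r{\left(5,-2 \right)} \right)},71 \right)} + N{\left(-70 \right)} = \frac{\left(1 + \frac{1}{3}\right)^{2}}{9} - 73 = \frac{\left(\frac{4}{3}\right)^{2}}{9} - 73 = \frac{1}{9} \cdot \frac{16}{9} - 73 = \frac{16}{81} - 73 = - \frac{5897}{81}$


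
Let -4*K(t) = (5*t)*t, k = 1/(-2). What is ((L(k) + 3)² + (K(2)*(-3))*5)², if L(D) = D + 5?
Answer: 275625/16 ≈ 17227.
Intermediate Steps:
k = -½ (k = 1*(-½) = -½ ≈ -0.50000)
L(D) = 5 + D
K(t) = -5*t²/4 (K(t) = -5*t*t/4 = -5*t²/4)
((L(k) + 3)² + (K(2)*(-3))*5)² = (((5 - ½) + 3)² + (-5/4*2²*(-3))*5)² = ((9/2 + 3)² + (-5/4*4*(-3))*5)² = ((15/2)² - 5*(-3)*5)² = (225/4 + 15*5)² = (225/4 + 75)² = (525/4)² = 275625/16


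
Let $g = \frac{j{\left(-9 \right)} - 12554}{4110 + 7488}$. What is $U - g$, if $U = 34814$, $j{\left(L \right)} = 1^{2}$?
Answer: $\frac{403785325}{11598} \approx 34815.0$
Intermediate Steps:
$j{\left(L \right)} = 1$
$g = - \frac{12553}{11598}$ ($g = \frac{1 - 12554}{4110 + 7488} = - \frac{12553}{11598} \approx -1.0823$)
$U - g = 34814 - - \frac{12553}{11598} = 34814 + \frac{12553}{11598} = \frac{403785325}{11598}$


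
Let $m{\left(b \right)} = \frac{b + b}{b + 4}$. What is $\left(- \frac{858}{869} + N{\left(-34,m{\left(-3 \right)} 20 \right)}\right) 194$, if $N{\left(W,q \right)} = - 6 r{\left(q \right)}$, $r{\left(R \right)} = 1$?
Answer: $- \frac{107088}{79} \approx -1355.5$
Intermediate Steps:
$m{\left(b \right)} = \frac{2 b}{4 + b}$
$N{\left(W,q \right)} = -6$ ($N{\left(W,q \right)} = \left(-6\right) 1 = -6$)
$\left(- \frac{858}{869} + N{\left(-34,m{\left(-3 \right)} 20 \right)}\right) 194 = \left(- \frac{858}{869} - 6\right) 194 = \left(\left(-858\right) \frac{1}{869} - 6\right) 194 = \left(- \frac{78}{79} - 6\right) 194 = \left(- \frac{552}{79}\right) 194 = - \frac{107088}{79}$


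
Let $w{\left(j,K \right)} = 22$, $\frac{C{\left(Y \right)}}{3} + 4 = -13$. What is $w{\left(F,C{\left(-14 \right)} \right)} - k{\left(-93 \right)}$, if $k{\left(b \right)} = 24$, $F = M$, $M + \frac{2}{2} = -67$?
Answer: $-2$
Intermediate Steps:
$M = -68$ ($M = -1 - 67 = -68$)
$F = -68$
$C{\left(Y \right)} = -51$ ($C{\left(Y \right)} = -12 + 3 \left(-13\right) = -12 - 39 = -51$)
$w{\left(F,C{\left(-14 \right)} \right)} - k{\left(-93 \right)} = 22 - 24 = -2$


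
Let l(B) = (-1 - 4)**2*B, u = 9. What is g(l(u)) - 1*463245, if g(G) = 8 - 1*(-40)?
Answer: -463197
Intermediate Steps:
l(B) = 25*B (l(B) = (-5)**2*B = 25*B)
g(G) = 48 (g(G) = 8 + 40 = 48)
g(l(u)) - 1*463245 = 48 - 1*463245 = 48 - 463245 = -463197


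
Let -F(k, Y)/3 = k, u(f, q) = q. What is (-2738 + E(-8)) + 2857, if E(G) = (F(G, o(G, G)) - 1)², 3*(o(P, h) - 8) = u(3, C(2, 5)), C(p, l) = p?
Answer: 648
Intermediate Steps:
o(P, h) = 26/3 (o(P, h) = 8 + (⅓)*2 = 8 + ⅔ = 26/3)
F(k, Y) = -3*k
E(G) = (-1 - 3*G)² (E(G) = (-3*G - 1)² = (-1 - 3*G)²)
(-2738 + E(-8)) + 2857 = (-2738 + (1 + 3*(-8))²) + 2857 = (-2738 + (1 - 24)²) + 2857 = (-2738 + (-23)²) + 2857 = (-2738 + 529) + 2857 = -2209 + 2857 = 648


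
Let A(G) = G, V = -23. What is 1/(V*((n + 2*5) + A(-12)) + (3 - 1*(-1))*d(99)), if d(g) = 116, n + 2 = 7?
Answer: 1/395 ≈ 0.0025316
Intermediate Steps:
n = 5 (n = -2 + 7 = 5)
1/(V*((n + 2*5) + A(-12)) + (3 - 1*(-1))*d(99)) = 1/(-23*((5 + 2*5) - 12) + (3 - 1*(-1))*116) = 1/(-23*((5 + 10) - 12) + (3 + 1)*116) = 1/(-23*(15 - 12) + 4*116) = 1/(-23*3 + 464) = 1/(-69 + 464) = 1/395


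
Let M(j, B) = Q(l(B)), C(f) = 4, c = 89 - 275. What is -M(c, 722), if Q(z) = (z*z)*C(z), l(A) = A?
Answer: -2085136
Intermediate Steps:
c = -186
Q(z) = 4*z**2 (Q(z) = (z*z)*4 = z**2*4 = 4*z**2)
M(j, B) = 4*B**2
-M(c, 722) = -4*722**2 = -4*521284 = -1*2085136 = -2085136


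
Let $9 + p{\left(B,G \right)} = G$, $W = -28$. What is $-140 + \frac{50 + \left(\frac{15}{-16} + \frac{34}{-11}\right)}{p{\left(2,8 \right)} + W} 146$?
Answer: $- \frac{32687}{88} \approx -371.44$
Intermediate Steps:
$p{\left(B,G \right)} = -9 + G$
$-140 + \frac{50 + \left(\frac{15}{-16} + \frac{34}{-11}\right)}{p{\left(2,8 \right)} + W} 146 = -140 + \frac{50 + \left(\frac{15}{-16} + \frac{34}{-11}\right)}{\left(-9 + 8\right) - 28} \cdot 146 = -140 + \frac{50 + \left(15 \left(- \frac{1}{16}\right) + 34 \left(- \frac{1}{11}\right)\right)}{-1 - 28} \cdot 146 = -140 + \frac{50 - \frac{709}{176}}{-29} \cdot 146 = -140 + \left(50 - \frac{709}{176}\right) \left(- \frac{1}{29}\right) 146 = -140 + \frac{8091}{176} \left(- \frac{1}{29}\right) 146 = -140 - \frac{20367}{88} = - \frac{32687}{88}$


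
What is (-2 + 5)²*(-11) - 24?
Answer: -123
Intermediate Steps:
(-2 + 5)²*(-11) - 24 = 3²*(-11) - 24 = 9*(-11) - 24 = -99 - 24 = -123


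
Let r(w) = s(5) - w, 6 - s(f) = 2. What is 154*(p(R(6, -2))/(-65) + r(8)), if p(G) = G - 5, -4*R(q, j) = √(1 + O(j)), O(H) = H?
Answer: -7854/13 + 77*I/130 ≈ -604.15 + 0.59231*I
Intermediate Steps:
s(f) = 4 (s(f) = 6 - 1*2 = 6 - 2 = 4)
R(q, j) = -√(1 + j)/4
p(G) = -5 + G
r(w) = 4 - w
154*(p(R(6, -2))/(-65) + r(8)) = 154*((-5 - √(1 - 2)/4)/(-65) + (4 - 1*8)) = 154*((-5 - I/4)*(-1/65) + (4 - 8)) = 154*((-5 - I/4)*(-1/65) - 4) = 154*((1/13 + I/260) - 4) = 154*(-51/13 + I/260) = -7854/13 + 77*I/130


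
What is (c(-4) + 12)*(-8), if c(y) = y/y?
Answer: -104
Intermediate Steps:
c(y) = 1
(c(-4) + 12)*(-8) = (1 + 12)*(-8) = 13*(-8) = -104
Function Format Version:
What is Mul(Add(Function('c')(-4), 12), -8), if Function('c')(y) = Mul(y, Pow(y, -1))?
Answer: -104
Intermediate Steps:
Function('c')(y) = 1
Mul(Add(Function('c')(-4), 12), -8) = Mul(Add(1, 12), -8) = Mul(13, -8) = -104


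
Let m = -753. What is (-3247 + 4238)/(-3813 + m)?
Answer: -991/4566 ≈ -0.21704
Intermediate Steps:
(-3247 + 4238)/(-3813 + m) = (-3247 + 4238)/(-3813 - 753) = 991/(-4566) = 991*(-1/4566) = -991/4566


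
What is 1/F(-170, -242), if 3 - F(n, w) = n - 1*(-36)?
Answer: 1/137 ≈ 0.0072993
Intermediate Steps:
F(n, w) = -33 - n (F(n, w) = 3 - (n - 1*(-36)) = 3 - (n + 36) = 3 - (36 + n) = 3 + (-36 - n) = -33 - n)
1/F(-170, -242) = 1/(-33 - 1*(-170)) = 1/(-33 + 170) = 1/137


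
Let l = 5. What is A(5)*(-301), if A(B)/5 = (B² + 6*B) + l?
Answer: -90300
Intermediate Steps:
A(B) = 25 + 5*B² + 30*B (A(B) = 5*((B² + 6*B) + 5) = 5*(5 + B² + 6*B) = 25 + 5*B² + 30*B)
A(5)*(-301) = (25 + 5*5² + 30*5)*(-301) = (25 + 5*25 + 150)*(-301) = (25 + 125 + 150)*(-301) = 300*(-301) = -90300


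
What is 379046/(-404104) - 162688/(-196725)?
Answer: -4412476399/39748679700 ≈ -0.11101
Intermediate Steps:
379046/(-404104) - 162688/(-196725) = 379046*(-1/404104) - 162688*(-1/196725) = -189523/202052 + 162688/196725 = -4412476399/39748679700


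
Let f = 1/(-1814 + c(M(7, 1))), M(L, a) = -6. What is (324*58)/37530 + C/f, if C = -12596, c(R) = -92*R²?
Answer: 44874132068/695 ≈ 6.4567e+7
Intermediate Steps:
f = -1/5126 (f = 1/(-1814 - 92*(-6)²) = 1/(-1814 - 92*36) = 1/(-1814 - 3312) = 1/(-5126) = -1/5126 ≈ -0.00019508)
(324*58)/37530 + C/f = (324*58)/37530 - 12596/(-1/5126) = 18792*(1/37530) - 12596*(-5126) = 348/695 + 64567096 = 44874132068/695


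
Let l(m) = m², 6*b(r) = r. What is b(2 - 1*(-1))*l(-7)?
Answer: 49/2 ≈ 24.500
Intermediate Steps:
b(r) = r/6
b(2 - 1*(-1))*l(-7) = ((2 - 1*(-1))/6)*(-7)² = ((2 + 1)/6)*49 = ((⅙)*3)*49 = (½)*49 = 49/2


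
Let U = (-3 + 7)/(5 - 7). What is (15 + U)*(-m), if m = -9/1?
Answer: 117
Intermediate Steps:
m = -9 (m = -9*1 = -9)
U = -2 (U = 4/(-2) = 4*(-½) = -2)
(15 + U)*(-m) = (15 - 2)*(-1*(-9)) = 13*9 = 117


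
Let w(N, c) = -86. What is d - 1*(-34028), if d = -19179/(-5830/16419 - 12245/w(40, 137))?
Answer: 6797209329614/200549275 ≈ 33893.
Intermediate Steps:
d = -27081400086/200549275 (d = -19179/(-5830/16419 - 12245/(-86)) = -19179/(-5830*1/16419 - 12245*(-1/86)) = -19179/(-5830/16419 + 12245/86) = -19179/200549275/1412034 = -19179*1412034/200549275 = -27081400086/200549275 ≈ -135.04)
d - 1*(-34028) = -27081400086/200549275 - 1*(-34028) = -27081400086/200549275 + 34028 = 6797209329614/200549275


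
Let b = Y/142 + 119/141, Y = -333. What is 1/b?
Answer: -20022/30055 ≈ -0.66618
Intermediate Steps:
b = -30055/20022 (b = -333/142 + 119/141 = -30055/20022 ≈ -1.5011)
1/b = 1/(-30055/20022) = -20022/30055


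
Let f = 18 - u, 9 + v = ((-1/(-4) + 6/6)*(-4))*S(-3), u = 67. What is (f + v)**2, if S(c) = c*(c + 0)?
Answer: 10609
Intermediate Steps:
S(c) = c**2 (S(c) = c*c = c**2)
v = -54 (v = -9 + ((-1/(-4) + 6/6)*(-4))*(-3)**2 = -9 + ((-1*(-1/4) + 6*(1/6))*(-4))*9 = -9 + ((1/4 + 1)*(-4))*9 = -9 + ((5/4)*(-4))*9 = -9 - 5*9 = -9 - 45 = -54)
f = -49 (f = 18 - 1*67 = 18 - 67 = -49)
(f + v)**2 = (-49 - 54)**2 = (-103)**2 = 10609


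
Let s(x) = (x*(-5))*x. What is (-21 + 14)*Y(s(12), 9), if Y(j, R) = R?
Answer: -63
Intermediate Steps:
s(x) = -5*x² (s(x) = (-5*x)*x = -5*x²)
(-21 + 14)*Y(s(12), 9) = (-21 + 14)*9 = -7*9 = -63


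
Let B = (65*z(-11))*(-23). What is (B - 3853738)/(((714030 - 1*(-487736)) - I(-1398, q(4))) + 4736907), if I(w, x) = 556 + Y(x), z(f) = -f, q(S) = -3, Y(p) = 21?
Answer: -3870183/5938096 ≈ -0.65175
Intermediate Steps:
B = -16445 (B = (65*(-1*(-11)))*(-23) = (65*11)*(-23) = 715*(-23) = -16445)
I(w, x) = 577 (I(w, x) = 556 + 21 = 577)
(B - 3853738)/(((714030 - 1*(-487736)) - I(-1398, q(4))) + 4736907) = (-16445 - 3853738)/(((714030 - 1*(-487736)) - 1*577) + 4736907) = -3870183/(((714030 + 487736) - 577) + 4736907) = -3870183/((1201766 - 577) + 4736907) = -3870183/(1201189 + 4736907) = -3870183/5938096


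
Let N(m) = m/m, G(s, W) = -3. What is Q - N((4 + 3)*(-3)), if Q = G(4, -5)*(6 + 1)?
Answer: -22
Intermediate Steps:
Q = -21 (Q = -3*(6 + 1) = -3*7 = -21)
N(m) = 1
Q - N((4 + 3)*(-3)) = -21 - 1*1 = -21 - 1 = -22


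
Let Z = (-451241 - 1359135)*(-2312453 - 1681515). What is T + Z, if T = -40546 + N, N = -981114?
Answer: 7230582790308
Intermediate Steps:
T = -1021660 (T = -40546 - 981114 = -1021660)
Z = 7230583811968 (Z = -1810376*(-3993968) = 7230583811968)
T + Z = -1021660 + 7230583811968 = 7230582790308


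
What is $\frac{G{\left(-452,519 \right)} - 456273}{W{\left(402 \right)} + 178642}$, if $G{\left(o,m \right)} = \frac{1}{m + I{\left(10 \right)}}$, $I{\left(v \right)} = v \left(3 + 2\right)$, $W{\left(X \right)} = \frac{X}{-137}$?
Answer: $- \frac{4445981129}{1740681386} \approx -2.5542$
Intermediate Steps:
$W{\left(X \right)} = - \frac{X}{137}$ ($W{\left(X \right)} = X \left(- \frac{1}{137}\right) = - \frac{X}{137}$)
$I{\left(v \right)} = 5 v$ ($I{\left(v \right)} = v 5 = 5 v$)
$G{\left(o,m \right)} = \frac{1}{50 + m}$ ($G{\left(o,m \right)} = \frac{1}{m + 5 \cdot 10} = \frac{1}{m + 50} = \frac{1}{50 + m}$)
$\frac{G{\left(-452,519 \right)} - 456273}{W{\left(402 \right)} + 178642} = \frac{\frac{1}{50 + 519} - 456273}{\left(- \frac{1}{137}\right) 402 + 178642} = \frac{\frac{1}{569} - 456273}{- \frac{402}{137} + 178642} = \frac{\frac{1}{569} - 456273}{\frac{24473552}{137}} = \left(- \frac{259619336}{569}\right) \frac{137}{24473552} = - \frac{4445981129}{1740681386}$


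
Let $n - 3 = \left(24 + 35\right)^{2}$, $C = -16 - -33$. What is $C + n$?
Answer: $3501$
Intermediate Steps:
$C = 17$ ($C = -16 + 33 = 17$)
$n = 3484$ ($n = 3 + \left(24 + 35\right)^{2} = 3 + 59^{2} = 3 + 3481 = 3484$)
$C + n = 17 + 3484 = 3501$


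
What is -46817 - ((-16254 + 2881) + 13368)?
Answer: -46812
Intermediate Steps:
-46817 - ((-16254 + 2881) + 13368) = -46817 - (-13373 + 13368) = -46817 - 1*(-5) = -46817 + 5 = -46812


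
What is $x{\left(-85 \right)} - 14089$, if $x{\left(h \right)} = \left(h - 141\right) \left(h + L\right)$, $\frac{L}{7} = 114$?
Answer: $-175227$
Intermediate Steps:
$L = 798$ ($L = 7 \cdot 114 = 798$)
$x{\left(h \right)} = \left(-141 + h\right) \left(798 + h\right)$ ($x{\left(h \right)} = \left(h - 141\right) \left(h + 798\right) = \left(-141 + h\right) \left(798 + h\right)$)
$x{\left(-85 \right)} - 14089 = \left(-112518 + \left(-85\right)^{2} + 657 \left(-85\right)\right) - 14089 = \left(-112518 + 7225 - 55845\right) - 14089 = -161138 - 14089 = -175227$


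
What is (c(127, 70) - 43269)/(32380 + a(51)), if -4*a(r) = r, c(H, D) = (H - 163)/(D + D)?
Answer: -6057696/4531415 ≈ -1.3368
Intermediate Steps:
c(H, D) = (-163 + H)/(2*D) (c(H, D) = (-163 + H)/((2*D)) = (-163 + H)*(1/(2*D)) = (-163 + H)/(2*D))
a(r) = -r/4
(c(127, 70) - 43269)/(32380 + a(51)) = ((½)*(-163 + 127)/70 - 43269)/(32380 - ¼*51) = ((½)*(1/70)*(-36) - 43269)/(32380 - 51/4) = (-9/35 - 43269)/(129469/4) = -1514424/35*4/129469 = -6057696/4531415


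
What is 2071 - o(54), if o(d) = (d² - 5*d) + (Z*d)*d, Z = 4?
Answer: -12239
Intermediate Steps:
o(d) = -5*d + 5*d² (o(d) = (d² - 5*d) + (4*d)*d = (d² - 5*d) + 4*d² = -5*d + 5*d²)
2071 - o(54) = 2071 - 5*54*(-1 + 54) = 2071 - 5*54*53 = 2071 - 1*14310 = 2071 - 14310 = -12239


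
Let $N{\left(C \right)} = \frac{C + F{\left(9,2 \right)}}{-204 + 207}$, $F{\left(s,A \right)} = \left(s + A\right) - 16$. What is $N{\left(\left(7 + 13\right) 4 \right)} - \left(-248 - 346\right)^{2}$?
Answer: $-352811$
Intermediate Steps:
$F{\left(s,A \right)} = -16 + A + s$ ($F{\left(s,A \right)} = \left(A + s\right) - 16 = -16 + A + s$)
$N{\left(C \right)} = - \frac{5}{3} + \frac{C}{3}$ ($N{\left(C \right)} = \frac{C + \left(-16 + 2 + 9\right)}{-204 + 207} = \frac{C - 5}{3} = \left(-5 + C\right) \frac{1}{3} = - \frac{5}{3} + \frac{C}{3}$)
$N{\left(\left(7 + 13\right) 4 \right)} - \left(-248 - 346\right)^{2} = \left(- \frac{5}{3} + \frac{\left(7 + 13\right) 4}{3}\right) - \left(-248 - 346\right)^{2} = \left(- \frac{5}{3} + \frac{20 \cdot 4}{3}\right) - \left(-594\right)^{2} = \left(- \frac{5}{3} + \frac{1}{3} \cdot 80\right) - 352836 = \left(- \frac{5}{3} + \frac{80}{3}\right) - 352836 = 25 - 352836 = -352811$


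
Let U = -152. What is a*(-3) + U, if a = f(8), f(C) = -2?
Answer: -146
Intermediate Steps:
a = -2
a*(-3) + U = -2*(-3) - 152 = 6 - 152 = -146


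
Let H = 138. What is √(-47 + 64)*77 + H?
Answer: 138 + 77*√17 ≈ 455.48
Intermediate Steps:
√(-47 + 64)*77 + H = √(-47 + 64)*77 + 138 = √17*77 + 138 = 77*√17 + 138 = 138 + 77*√17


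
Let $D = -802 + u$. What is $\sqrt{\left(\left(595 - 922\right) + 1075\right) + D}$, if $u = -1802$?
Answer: $8 i \sqrt{29} \approx 43.081 i$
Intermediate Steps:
$D = -2604$ ($D = -802 - 1802 = -2604$)
$\sqrt{\left(\left(595 - 922\right) + 1075\right) + D} = \sqrt{\left(\left(595 - 922\right) + 1075\right) - 2604} = \sqrt{\left(-327 + 1075\right) - 2604} = \sqrt{748 - 2604} = \sqrt{-1856} = 8 i \sqrt{29}$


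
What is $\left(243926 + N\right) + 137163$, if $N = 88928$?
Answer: $470017$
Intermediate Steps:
$\left(243926 + N\right) + 137163 = \left(243926 + 88928\right) + 137163 = 332854 + 137163 = 470017$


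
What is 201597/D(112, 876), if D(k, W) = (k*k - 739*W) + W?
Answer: -201597/633944 ≈ -0.31800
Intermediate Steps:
D(k, W) = k**2 - 738*W (D(k, W) = (k**2 - 739*W) + W = k**2 - 738*W)
201597/D(112, 876) = 201597/(112**2 - 738*876) = 201597/(12544 - 646488) = 201597/(-633944) = 201597*(-1/633944) = -201597/633944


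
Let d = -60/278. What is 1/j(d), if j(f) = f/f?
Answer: 1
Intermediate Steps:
d = -30/139 (d = -60*1/278 = -30/139 ≈ -0.21583)
j(f) = 1
1/j(d) = 1/1 = 1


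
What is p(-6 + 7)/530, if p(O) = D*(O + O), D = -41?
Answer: -41/265 ≈ -0.15472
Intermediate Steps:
p(O) = -82*O (p(O) = -41*(O + O) = -82*O)
p(-6 + 7)/530 = -82*(-6 + 7)/530 = -82*1*(1/530) = -82*1/530 = -41/265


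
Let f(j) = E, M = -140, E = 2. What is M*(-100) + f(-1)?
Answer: 14002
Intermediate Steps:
f(j) = 2
M*(-100) + f(-1) = -140*(-100) + 2 = 14000 + 2 = 14002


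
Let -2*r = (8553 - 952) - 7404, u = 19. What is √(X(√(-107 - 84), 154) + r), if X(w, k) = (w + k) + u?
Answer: √(298 + 4*I*√191)/2 ≈ 8.6681 + 0.79719*I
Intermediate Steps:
X(w, k) = 19 + k + w (X(w, k) = (w + k) + 19 = (k + w) + 19 = 19 + k + w)
r = -197/2 (r = -((8553 - 952) - 7404)/2 = -(7601 - 7404)/2 = -½*197 = -197/2 ≈ -98.500)
√(X(√(-107 - 84), 154) + r) = √((19 + 154 + √(-107 - 84)) - 197/2) = √((19 + 154 + √(-191)) - 197/2) = √((19 + 154 + I*√191) - 197/2) = √((173 + I*√191) - 197/2) = √(149/2 + I*√191)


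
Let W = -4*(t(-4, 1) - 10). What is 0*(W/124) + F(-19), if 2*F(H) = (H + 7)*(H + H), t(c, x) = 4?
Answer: 228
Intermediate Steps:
F(H) = H*(7 + H) (F(H) = ((H + 7)*(H + H))/2 = ((7 + H)*(2*H))/2 = (2*H*(7 + H))/2 = H*(7 + H))
W = 24 (W = -4*(4 - 10) = -4*(-6) = 24)
0*(W/124) + F(-19) = 0*(24/124) - 19*(7 - 19) = 0*(24*(1/124)) - 19*(-12) = 0*(6/31) + 228 = 0 + 228 = 228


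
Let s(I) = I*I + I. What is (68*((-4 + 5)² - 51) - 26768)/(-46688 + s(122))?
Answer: 15084/15841 ≈ 0.95221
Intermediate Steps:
s(I) = I + I² (s(I) = I² + I = I + I²)
(68*((-4 + 5)² - 51) - 26768)/(-46688 + s(122)) = (68*((-4 + 5)² - 51) - 26768)/(-46688 + 122*(1 + 122)) = (68*(1² - 51) - 26768)/(-46688 + 122*123) = (68*(1 - 51) - 26768)/(-46688 + 15006) = (68*(-50) - 26768)/(-31682) = (-3400 - 26768)*(-1/31682) = -30168*(-1/31682) = 15084/15841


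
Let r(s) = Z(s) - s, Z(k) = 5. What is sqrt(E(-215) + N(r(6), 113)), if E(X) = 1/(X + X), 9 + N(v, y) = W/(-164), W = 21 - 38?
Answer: 3*I*sqrt(307317345)/17630 ≈ 2.9831*I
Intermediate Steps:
W = -17
r(s) = 5 - s
N(v, y) = -1459/164 (N(v, y) = -9 - 17/(-164) = -9 - 17*(-1/164) = -9 + 17/164 = -1459/164)
E(X) = 1/(2*X)
sqrt(E(-215) + N(r(6), 113)) = sqrt((1/2)/(-215) - 1459/164) = sqrt((1/2)*(-1/215) - 1459/164) = sqrt(-1/430 - 1459/164) = sqrt(-313767/35260) = 3*I*sqrt(307317345)/17630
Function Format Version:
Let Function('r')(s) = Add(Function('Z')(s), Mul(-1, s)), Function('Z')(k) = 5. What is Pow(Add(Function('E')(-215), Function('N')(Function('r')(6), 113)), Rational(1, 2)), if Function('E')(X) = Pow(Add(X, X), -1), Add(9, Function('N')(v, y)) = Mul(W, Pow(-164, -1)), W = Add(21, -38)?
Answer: Mul(Rational(3, 17630), I, Pow(307317345, Rational(1, 2))) ≈ Mul(2.9831, I)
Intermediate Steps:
W = -17
Function('r')(s) = Add(5, Mul(-1, s))
Function('N')(v, y) = Rational(-1459, 164) (Function('N')(v, y) = Add(-9, Mul(-17, Pow(-164, -1))) = Add(-9, Mul(-17, Rational(-1, 164))) = Add(-9, Rational(17, 164)) = Rational(-1459, 164))
Function('E')(X) = Mul(Rational(1, 2), Pow(X, -1)) (Function('E')(X) = Pow(Mul(2, X), -1) = Mul(Rational(1, 2), Pow(X, -1)))
Pow(Add(Function('E')(-215), Function('N')(Function('r')(6), 113)), Rational(1, 2)) = Pow(Add(Mul(Rational(1, 2), Pow(-215, -1)), Rational(-1459, 164)), Rational(1, 2)) = Pow(Add(Mul(Rational(1, 2), Rational(-1, 215)), Rational(-1459, 164)), Rational(1, 2)) = Pow(Add(Rational(-1, 430), Rational(-1459, 164)), Rational(1, 2)) = Pow(Rational(-313767, 35260), Rational(1, 2)) = Mul(Rational(3, 17630), I, Pow(307317345, Rational(1, 2)))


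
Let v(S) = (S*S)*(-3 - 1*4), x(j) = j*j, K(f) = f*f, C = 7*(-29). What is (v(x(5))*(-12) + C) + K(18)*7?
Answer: 54565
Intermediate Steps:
C = -203
K(f) = f**2
x(j) = j**2
v(S) = -7*S**2 (v(S) = S**2*(-3 - 4) = S**2*(-7) = -7*S**2)
(v(x(5))*(-12) + C) + K(18)*7 = (-7*(5**2)**2*(-12) - 203) + 18**2*7 = (-7*25**2*(-12) - 203) + 324*7 = (-7*625*(-12) - 203) + 2268 = (-4375*(-12) - 203) + 2268 = (52500 - 203) + 2268 = 52297 + 2268 = 54565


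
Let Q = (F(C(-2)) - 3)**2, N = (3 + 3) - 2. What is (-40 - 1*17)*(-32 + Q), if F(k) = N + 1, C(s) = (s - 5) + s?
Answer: 1596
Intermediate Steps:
N = 4 (N = 6 - 2 = 4)
C(s) = -5 + 2*s (C(s) = (-5 + s) + s = -5 + 2*s)
F(k) = 5 (F(k) = 4 + 1 = 5)
Q = 4 (Q = (5 - 3)**2 = 2**2 = 4)
(-40 - 1*17)*(-32 + Q) = (-40 - 1*17)*(-32 + 4) = (-40 - 17)*(-28) = -57*(-28) = 1596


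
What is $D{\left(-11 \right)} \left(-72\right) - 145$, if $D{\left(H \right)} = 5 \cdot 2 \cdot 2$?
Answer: $-1585$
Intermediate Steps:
$D{\left(H \right)} = 20$ ($D{\left(H \right)} = 10 \cdot 2 = 20$)
$D{\left(-11 \right)} \left(-72\right) - 145 = 20 \left(-72\right) - 145 = -1440 - 145 = -1585$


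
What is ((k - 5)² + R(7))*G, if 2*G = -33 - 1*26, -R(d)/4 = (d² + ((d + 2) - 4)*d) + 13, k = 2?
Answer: 22361/2 ≈ 11181.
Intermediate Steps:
R(d) = -52 - 4*d² - 4*d*(-2 + d) (R(d) = -4*((d² + ((d + 2) - 4)*d) + 13) = -4*((d² + ((2 + d) - 4)*d) + 13) = -4*((d² + (-2 + d)*d) + 13) = -4*((d² + d*(-2 + d)) + 13) = -4*(13 + d² + d*(-2 + d)) = -52 - 4*d² - 4*d*(-2 + d))
G = -59/2 (G = (-33 - 1*26)/2 = (-33 - 26)/2 = (½)*(-59) = -59/2 ≈ -29.500)
((k - 5)² + R(7))*G = ((2 - 5)² + (-52 - 8*7² + 8*7))*(-59/2) = ((-3)² + (-52 - 8*49 + 56))*(-59/2) = (9 + (-52 - 392 + 56))*(-59/2) = (9 - 388)*(-59/2) = -379*(-59/2) = 22361/2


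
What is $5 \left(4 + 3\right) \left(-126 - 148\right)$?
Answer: $-9590$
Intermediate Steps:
$5 \left(4 + 3\right) \left(-126 - 148\right) = 5 \cdot 7 \left(-274\right) = 35 \left(-274\right) = -9590$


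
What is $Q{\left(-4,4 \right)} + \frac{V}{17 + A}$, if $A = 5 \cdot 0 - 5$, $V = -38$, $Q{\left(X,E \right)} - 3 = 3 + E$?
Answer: $\frac{41}{6} \approx 6.8333$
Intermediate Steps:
$Q{\left(X,E \right)} = 6 + E$ ($Q{\left(X,E \right)} = 3 + \left(3 + E\right) = 6 + E$)
$A = -5$ ($A = 0 - 5 = -5$)
$Q{\left(-4,4 \right)} + \frac{V}{17 + A} = \left(6 + 4\right) + \frac{1}{17 - 5} \left(-38\right) = 10 + \frac{1}{12} \left(-38\right) = 10 - \frac{19}{6} = \frac{41}{6}$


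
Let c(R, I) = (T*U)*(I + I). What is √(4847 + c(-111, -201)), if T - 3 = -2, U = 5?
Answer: √2837 ≈ 53.263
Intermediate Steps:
T = 1 (T = 3 - 2 = 1)
c(R, I) = 10*I (c(R, I) = (1*5)*(I + I) = 5*(2*I) = 10*I)
√(4847 + c(-111, -201)) = √(4847 + 10*(-201)) = √(4847 - 2010) = √2837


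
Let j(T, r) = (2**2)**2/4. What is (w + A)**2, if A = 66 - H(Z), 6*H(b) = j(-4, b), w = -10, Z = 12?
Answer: 27556/9 ≈ 3061.8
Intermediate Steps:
j(T, r) = 4 (j(T, r) = 4**2*(1/4) = 16*(1/4) = 4)
H(b) = 2/3 (H(b) = (1/6)*4 = 2/3)
A = 196/3 (A = 66 - 1*2/3 = 66 - 2/3 = 196/3 ≈ 65.333)
(w + A)**2 = (-10 + 196/3)**2 = (166/3)**2 = 27556/9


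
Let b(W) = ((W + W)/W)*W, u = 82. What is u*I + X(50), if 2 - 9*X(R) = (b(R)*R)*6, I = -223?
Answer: -194572/9 ≈ -21619.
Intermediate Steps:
b(W) = 2*W (b(W) = ((2*W)/W)*W = 2*W)
X(R) = 2/9 - 4*R²/3 (X(R) = 2/9 - (2*R)*R*6/9 = 2/9 - 2*R²*6/9 = 2/9 - 4*R²/3)
u*I + X(50) = 82*(-223) + (2/9 - 4/3*50²) = -18286 + (2/9 - 4/3*2500) = -18286 + (2/9 - 10000/3) = -18286 - 29998/9 = -194572/9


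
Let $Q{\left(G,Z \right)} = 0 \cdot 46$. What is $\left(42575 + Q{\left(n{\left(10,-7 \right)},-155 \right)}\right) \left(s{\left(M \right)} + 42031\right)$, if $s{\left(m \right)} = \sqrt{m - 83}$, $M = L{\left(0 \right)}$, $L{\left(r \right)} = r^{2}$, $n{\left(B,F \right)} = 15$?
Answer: $1789469825 + 42575 i \sqrt{83} \approx 1.7895 \cdot 10^{9} + 3.8788 \cdot 10^{5} i$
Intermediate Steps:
$Q{\left(G,Z \right)} = 0$
$M = 0$ ($M = 0^{2} = 0$)
$s{\left(m \right)} = \sqrt{-83 + m}$
$\left(42575 + Q{\left(n{\left(10,-7 \right)},-155 \right)}\right) \left(s{\left(M \right)} + 42031\right) = \left(42575 + 0\right) \left(\sqrt{-83 + 0} + 42031\right) = 42575 \left(\sqrt{-83} + 42031\right) = 42575 \left(i \sqrt{83} + 42031\right) = 42575 \left(42031 + i \sqrt{83}\right) = 1789469825 + 42575 i \sqrt{83}$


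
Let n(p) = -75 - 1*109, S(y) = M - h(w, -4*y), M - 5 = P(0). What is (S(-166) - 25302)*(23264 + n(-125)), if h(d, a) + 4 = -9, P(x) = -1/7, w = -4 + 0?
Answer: -4084906120/7 ≈ -5.8356e+8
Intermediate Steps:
w = -4
P(x) = -⅐ (P(x) = -1*⅐ = -⅐)
h(d, a) = -13 (h(d, a) = -4 - 9 = -13)
M = 34/7 (M = 5 - ⅐ = 34/7 ≈ 4.8571)
S(y) = 125/7 (S(y) = 34/7 - 1*(-13) = 34/7 + 13 = 125/7)
n(p) = -184 (n(p) = -75 - 109 = -184)
(S(-166) - 25302)*(23264 + n(-125)) = (125/7 - 25302)*(23264 - 184) = -176989/7*23080 = -4084906120/7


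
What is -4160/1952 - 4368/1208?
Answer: -52936/9211 ≈ -5.7470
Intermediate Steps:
-4160/1952 - 4368/1208 = -4160*1/1952 - 4368*1/1208 = -130/61 - 546/151 = -52936/9211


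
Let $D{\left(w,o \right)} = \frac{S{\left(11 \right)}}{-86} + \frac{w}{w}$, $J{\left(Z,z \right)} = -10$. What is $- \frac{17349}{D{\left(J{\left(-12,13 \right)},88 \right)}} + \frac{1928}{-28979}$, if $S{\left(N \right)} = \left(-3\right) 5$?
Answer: $- \frac{43237268434}{2926879} \approx -14772.0$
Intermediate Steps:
$S{\left(N \right)} = -15$
$D{\left(w,o \right)} = \frac{101}{86}$ ($D{\left(w,o \right)} = - \frac{15}{-86} + \frac{w}{w} = \left(-15\right) \left(- \frac{1}{86}\right) + 1 = \frac{15}{86} + 1 = \frac{101}{86}$)
$- \frac{17349}{D{\left(J{\left(-12,13 \right)},88 \right)}} + \frac{1928}{-28979} = - \frac{17349}{\frac{101}{86}} + \frac{1928}{-28979} = \left(-17349\right) \frac{86}{101} + 1928 \left(- \frac{1}{28979}\right) = - \frac{1492014}{101} - \frac{1928}{28979} = - \frac{43237268434}{2926879}$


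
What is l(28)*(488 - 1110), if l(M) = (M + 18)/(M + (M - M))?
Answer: -7153/7 ≈ -1021.9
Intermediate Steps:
l(M) = (18 + M)/M (l(M) = (18 + M)/(M + 0) = (18 + M)/M)
l(28)*(488 - 1110) = ((18 + 28)/28)*(488 - 1110) = ((1/28)*46)*(-622) = (23/14)*(-622) = -7153/7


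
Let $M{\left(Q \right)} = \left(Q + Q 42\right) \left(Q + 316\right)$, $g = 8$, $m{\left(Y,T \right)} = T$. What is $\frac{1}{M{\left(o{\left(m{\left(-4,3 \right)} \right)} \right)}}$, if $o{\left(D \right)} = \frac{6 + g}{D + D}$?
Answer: $\frac{9}{287455} \approx 3.1309 \cdot 10^{-5}$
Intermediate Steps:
$o{\left(D \right)} = \frac{7}{D}$ ($o{\left(D \right)} = \frac{6 + 8}{D + D} = \frac{14}{2 D} = 14 \frac{1}{2 D} = \frac{7}{D}$)
$M{\left(Q \right)} = 43 Q \left(316 + Q\right)$ ($M{\left(Q \right)} = \left(Q + 42 Q\right) \left(316 + Q\right) = 43 Q \left(316 + Q\right)$)
$\frac{1}{M{\left(o{\left(m{\left(-4,3 \right)} \right)} \right)}} = \frac{1}{43 \cdot \frac{7}{3} \left(316 + \frac{7}{3}\right)} = \frac{1}{43 \cdot \frac{7}{3} \cdot \frac{955}{3}} = \frac{1}{\frac{287455}{9}} = \frac{9}{287455}$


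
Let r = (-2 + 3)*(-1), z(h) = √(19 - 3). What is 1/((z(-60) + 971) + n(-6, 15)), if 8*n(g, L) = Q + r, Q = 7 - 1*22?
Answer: 1/973 ≈ 0.0010277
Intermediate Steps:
z(h) = 4 (z(h) = √16 = 4)
Q = -15 (Q = 7 - 22 = -15)
r = -1 (r = 1*(-1) = -1)
n(g, L) = -2 (n(g, L) = (-15 - 1)/8 = (⅛)*(-16) = -2)
1/((z(-60) + 971) + n(-6, 15)) = 1/((4 + 971) - 2) = 1/(975 - 2) = 1/973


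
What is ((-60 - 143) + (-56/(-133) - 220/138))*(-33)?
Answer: 2944381/437 ≈ 6737.7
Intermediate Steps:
((-60 - 143) + (-56/(-133) - 220/138))*(-33) = (-203 + (-56*(-1/133) - 220*1/138))*(-33) = (-203 + (8/19 - 110/69))*(-33) = (-203 - 1538/1311)*(-33) = -267671/1311*(-33) = 2944381/437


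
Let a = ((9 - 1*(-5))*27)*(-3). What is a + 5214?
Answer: 4080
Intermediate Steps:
a = -1134 (a = ((9 + 5)*27)*(-3) = (14*27)*(-3) = 378*(-3) = -1134)
a + 5214 = -1134 + 5214 = 4080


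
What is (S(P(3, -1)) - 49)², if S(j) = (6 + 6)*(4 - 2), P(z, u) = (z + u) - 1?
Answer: 625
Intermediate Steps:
P(z, u) = -1 + u + z (P(z, u) = (u + z) - 1 = -1 + u + z)
S(j) = 24 (S(j) = 12*2 = 24)
(S(P(3, -1)) - 49)² = (24 - 49)² = (-25)² = 625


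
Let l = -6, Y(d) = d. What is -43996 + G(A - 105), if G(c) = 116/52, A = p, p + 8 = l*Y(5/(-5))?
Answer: -571919/13 ≈ -43994.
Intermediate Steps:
p = -2 (p = -8 - 30/(-5) = -8 - 30*(-1)/5 = -8 - 6*(-1) = -8 + 6 = -2)
A = -2
G(c) = 29/13 (G(c) = 116*(1/52) = 29/13)
-43996 + G(A - 105) = -43996 + 29/13 = -571919/13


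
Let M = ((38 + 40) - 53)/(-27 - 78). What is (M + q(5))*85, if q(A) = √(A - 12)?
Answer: -425/21 + 85*I*√7 ≈ -20.238 + 224.89*I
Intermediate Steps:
q(A) = √(-12 + A)
M = -5/21 (M = (78 - 53)/(-105) = 25*(-1/105) = -5/21 ≈ -0.23810)
(M + q(5))*85 = (-5/21 + √(-12 + 5))*85 = (-5/21 + √(-7))*85 = (-5/21 + I*√7)*85 = -425/21 + 85*I*√7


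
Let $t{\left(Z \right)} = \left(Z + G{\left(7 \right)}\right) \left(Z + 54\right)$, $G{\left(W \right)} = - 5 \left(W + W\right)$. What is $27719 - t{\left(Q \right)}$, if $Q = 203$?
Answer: $-6462$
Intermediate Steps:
$G{\left(W \right)} = - 10 W$ ($G{\left(W \right)} = - 5 \cdot 2 W = - 10 W$)
$t{\left(Z \right)} = \left(-70 + Z\right) \left(54 + Z\right)$ ($t{\left(Z \right)} = \left(Z - 70\right) \left(Z + 54\right) = \left(Z - 70\right) \left(54 + Z\right) = \left(-70 + Z\right) \left(54 + Z\right)$)
$27719 - t{\left(Q \right)} = 27719 - \left(-3780 + 203^{2} - 3248\right) = 27719 - \left(-3780 + 41209 - 3248\right) = 27719 - 34181 = -6462$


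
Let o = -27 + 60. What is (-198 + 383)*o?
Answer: 6105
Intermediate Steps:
o = 33
(-198 + 383)*o = (-198 + 383)*33 = 185*33 = 6105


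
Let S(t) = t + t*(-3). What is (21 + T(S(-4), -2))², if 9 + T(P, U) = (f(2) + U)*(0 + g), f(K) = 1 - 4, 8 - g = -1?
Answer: 1089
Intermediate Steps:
g = 9 (g = 8 - 1*(-1) = 8 + 1 = 9)
f(K) = -3
S(t) = -2*t (S(t) = t - 3*t = -2*t)
T(P, U) = -36 + 9*U (T(P, U) = -9 + (-3 + U)*(0 + 9) = -9 + (-3 + U)*9 = -9 + (-27 + 9*U) = -36 + 9*U)
(21 + T(S(-4), -2))² = (21 + (-36 + 9*(-2)))² = (21 + (-36 - 18))² = (21 - 54)² = (-33)² = 1089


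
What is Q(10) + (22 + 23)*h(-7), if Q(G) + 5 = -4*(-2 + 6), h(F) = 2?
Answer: 69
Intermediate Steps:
Q(G) = -21 (Q(G) = -5 - 4*(-2 + 6) = -5 - 4*4 = -5 - 16 = -21)
Q(10) + (22 + 23)*h(-7) = -21 + (22 + 23)*2 = -21 + 45*2 = -21 + 90 = 69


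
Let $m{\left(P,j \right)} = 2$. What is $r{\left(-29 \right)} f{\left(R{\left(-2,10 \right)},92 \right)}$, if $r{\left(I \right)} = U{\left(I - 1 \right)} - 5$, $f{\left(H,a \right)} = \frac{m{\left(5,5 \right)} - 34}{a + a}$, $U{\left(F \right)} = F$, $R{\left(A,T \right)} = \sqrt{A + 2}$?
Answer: $\frac{140}{23} \approx 6.087$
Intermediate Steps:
$R{\left(A,T \right)} = \sqrt{2 + A}$
$f{\left(H,a \right)} = - \frac{16}{a}$ ($f{\left(H,a \right)} = \frac{2 - 34}{a + a} = - \frac{32}{2 a} = - 32 \frac{1}{2 a} = - \frac{16}{a}$)
$r{\left(I \right)} = -6 + I$ ($r{\left(I \right)} = \left(I - 1\right) - 5 = \left(-1 + I\right) - 5 = -6 + I$)
$r{\left(-29 \right)} f{\left(R{\left(-2,10 \right)},92 \right)} = \left(-6 - 29\right) \left(- \frac{16}{92}\right) = - 35 \left(\left(-16\right) \frac{1}{92}\right) = \left(-35\right) \left(- \frac{4}{23}\right) = \frac{140}{23}$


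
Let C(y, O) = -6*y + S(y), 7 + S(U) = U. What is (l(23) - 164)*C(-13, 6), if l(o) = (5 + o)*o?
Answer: 27840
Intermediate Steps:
S(U) = -7 + U
l(o) = o*(5 + o)
C(y, O) = -7 - 5*y (C(y, O) = -6*y + (-7 + y) = -7 - 5*y)
(l(23) - 164)*C(-13, 6) = (23*(5 + 23) - 164)*(-7 - 5*(-13)) = (23*28 - 164)*(-7 + 65) = (644 - 164)*58 = 480*58 = 27840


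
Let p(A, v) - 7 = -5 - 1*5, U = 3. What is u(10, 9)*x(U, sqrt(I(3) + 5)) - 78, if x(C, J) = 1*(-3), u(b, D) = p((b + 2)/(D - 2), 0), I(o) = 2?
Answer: -69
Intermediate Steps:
p(A, v) = -3 (p(A, v) = 7 + (-5 - 1*5) = 7 + (-5 - 5) = 7 - 10 = -3)
u(b, D) = -3
x(C, J) = -3
u(10, 9)*x(U, sqrt(I(3) + 5)) - 78 = -3*(-3) - 78 = 9 - 78 = -69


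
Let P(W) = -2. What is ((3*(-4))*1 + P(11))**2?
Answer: 196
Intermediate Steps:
((3*(-4))*1 + P(11))**2 = ((3*(-4))*1 - 2)**2 = (-12*1 - 2)**2 = (-12 - 2)**2 = (-14)**2 = 196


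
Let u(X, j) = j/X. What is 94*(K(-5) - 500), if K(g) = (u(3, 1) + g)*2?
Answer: -143632/3 ≈ -47877.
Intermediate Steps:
K(g) = ⅔ + 2*g (K(g) = (1/3 + g)*2 = (1*(⅓) + g)*2 = (⅓ + g)*2 = ⅔ + 2*g)
94*(K(-5) - 500) = 94*((⅔ + 2*(-5)) - 500) = 94*((⅔ - 10) - 500) = 94*(-28/3 - 500) = 94*(-1528/3) = -143632/3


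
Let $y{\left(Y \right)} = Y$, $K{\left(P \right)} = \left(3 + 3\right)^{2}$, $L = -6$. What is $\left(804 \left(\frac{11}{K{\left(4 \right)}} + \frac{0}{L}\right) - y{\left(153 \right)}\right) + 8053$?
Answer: $\frac{24437}{3} \approx 8145.7$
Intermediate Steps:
$K{\left(P \right)} = 36$ ($K{\left(P \right)} = 6^{2} = 36$)
$\left(804 \left(\frac{11}{K{\left(4 \right)}} + \frac{0}{L}\right) - y{\left(153 \right)}\right) + 8053 = \left(804 \left(\frac{11}{36} + \frac{0}{-6}\right) - 153\right) + 8053 = \left(804 \left(11 \cdot \frac{1}{36} + 0 \left(- \frac{1}{6}\right)\right) - 153\right) + 8053 = \left(804 \left(\frac{11}{36} + 0\right) - 153\right) + 8053 = \left(804 \cdot \frac{11}{36} - 153\right) + 8053 = \left(\frac{737}{3} - 153\right) + 8053 = \frac{278}{3} + 8053 = \frac{24437}{3}$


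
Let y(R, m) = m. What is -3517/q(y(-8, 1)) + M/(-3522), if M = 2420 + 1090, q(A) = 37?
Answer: -2086124/21719 ≈ -96.051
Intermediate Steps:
M = 3510
-3517/q(y(-8, 1)) + M/(-3522) = -3517/37 + 3510/(-3522) = -3517*1/37 + 3510*(-1/3522) = -3517/37 - 585/587 = -2086124/21719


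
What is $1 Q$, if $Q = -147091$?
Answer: $-147091$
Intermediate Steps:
$1 Q = 1 \left(-147091\right) = -147091$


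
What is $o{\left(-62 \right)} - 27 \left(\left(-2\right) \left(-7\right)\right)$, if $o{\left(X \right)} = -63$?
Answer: $-441$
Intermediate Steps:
$o{\left(-62 \right)} - 27 \left(\left(-2\right) \left(-7\right)\right) = -63 - 27 \left(\left(-2\right) \left(-7\right)\right) = -63 - 27 \cdot 14 = -63 - 378 = -441$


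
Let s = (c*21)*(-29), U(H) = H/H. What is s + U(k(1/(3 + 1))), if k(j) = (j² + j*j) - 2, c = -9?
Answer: 5482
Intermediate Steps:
k(j) = -2 + 2*j² (k(j) = (j² + j²) - 2 = 2*j² - 2 = -2 + 2*j²)
U(H) = 1
s = 5481 (s = -9*21*(-29) = -189*(-29) = 5481)
s + U(k(1/(3 + 1))) = 5481 + 1 = 5482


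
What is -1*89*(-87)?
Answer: 7743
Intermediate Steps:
-1*89*(-87) = -89*(-87) = 7743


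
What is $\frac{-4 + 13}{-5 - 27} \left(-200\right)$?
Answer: $\frac{225}{4} \approx 56.25$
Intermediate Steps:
$\frac{-4 + 13}{-5 - 27} \left(-200\right) = \frac{9}{-32} \left(-200\right) = 9 \left(- \frac{1}{32}\right) \left(-200\right) = \left(- \frac{9}{32}\right) \left(-200\right) = \frac{225}{4}$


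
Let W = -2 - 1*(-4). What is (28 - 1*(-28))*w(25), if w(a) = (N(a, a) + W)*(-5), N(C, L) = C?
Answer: -7560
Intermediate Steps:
W = 2 (W = -2 + 4 = 2)
w(a) = -10 - 5*a (w(a) = (a + 2)*(-5) = (2 + a)*(-5) = -10 - 5*a)
(28 - 1*(-28))*w(25) = (28 - 1*(-28))*(-10 - 5*25) = (28 + 28)*(-10 - 125) = 56*(-135) = -7560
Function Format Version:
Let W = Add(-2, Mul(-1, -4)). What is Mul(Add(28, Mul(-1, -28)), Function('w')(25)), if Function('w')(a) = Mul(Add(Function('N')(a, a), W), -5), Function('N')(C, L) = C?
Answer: -7560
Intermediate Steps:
W = 2 (W = Add(-2, 4) = 2)
Function('w')(a) = Add(-10, Mul(-5, a)) (Function('w')(a) = Mul(Add(a, 2), -5) = Mul(Add(2, a), -5) = Add(-10, Mul(-5, a)))
Mul(Add(28, Mul(-1, -28)), Function('w')(25)) = Mul(Add(28, Mul(-1, -28)), Add(-10, Mul(-5, 25))) = Mul(Add(28, 28), Add(-10, -125)) = Mul(56, -135) = -7560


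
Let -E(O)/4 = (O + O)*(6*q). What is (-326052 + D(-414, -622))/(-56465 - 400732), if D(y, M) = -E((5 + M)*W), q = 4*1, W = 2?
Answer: 187660/152399 ≈ 1.2314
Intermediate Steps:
q = 4
E(O) = -192*O (E(O) = -4*(O + O)*6*4 = -4*2*O*24 = -192*O)
D(y, M) = 1920 + 384*M (D(y, M) = -(-192)*(5 + M)*2 = -(-192)*(10 + 2*M) = -(-1920 - 384*M) = 1920 + 384*M)
(-326052 + D(-414, -622))/(-56465 - 400732) = (-326052 + (1920 + 384*(-622)))/(-56465 - 400732) = (-326052 + (1920 - 238848))/(-457197) = (-326052 - 236928)*(-1/457197) = -562980*(-1/457197) = 187660/152399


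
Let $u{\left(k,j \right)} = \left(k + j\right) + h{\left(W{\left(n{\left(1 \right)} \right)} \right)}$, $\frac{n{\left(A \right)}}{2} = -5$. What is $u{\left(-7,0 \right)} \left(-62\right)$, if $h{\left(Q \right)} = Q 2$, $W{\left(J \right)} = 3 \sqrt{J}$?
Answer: $434 - 372 i \sqrt{10} \approx 434.0 - 1176.4 i$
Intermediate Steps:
$n{\left(A \right)} = -10$ ($n{\left(A \right)} = 2 \left(-5\right) = -10$)
$h{\left(Q \right)} = 2 Q$
$u{\left(k,j \right)} = j + k + 6 i \sqrt{10}$ ($u{\left(k,j \right)} = \left(k + j\right) + 2 \cdot 3 \sqrt{-10} = \left(j + k\right) + 2 \cdot 3 i \sqrt{10} = \left(j + k\right) + 6 i \sqrt{10} = j + k + 6 i \sqrt{10}$)
$u{\left(-7,0 \right)} \left(-62\right) = \left(0 - 7 + 6 i \sqrt{10}\right) \left(-62\right) = \left(-7 + 6 i \sqrt{10}\right) \left(-62\right) = 434 - 372 i \sqrt{10}$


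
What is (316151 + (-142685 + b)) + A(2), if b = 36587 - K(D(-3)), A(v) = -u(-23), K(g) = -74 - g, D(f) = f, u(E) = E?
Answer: 210147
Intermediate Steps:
A(v) = 23 (A(v) = -1*(-23) = 23)
b = 36658 (b = 36587 - (-74 - 1*(-3)) = 36587 - (-74 + 3) = 36587 - 1*(-71) = 36587 + 71 = 36658)
(316151 + (-142685 + b)) + A(2) = (316151 + (-142685 + 36658)) + 23 = (316151 - 106027) + 23 = 210124 + 23 = 210147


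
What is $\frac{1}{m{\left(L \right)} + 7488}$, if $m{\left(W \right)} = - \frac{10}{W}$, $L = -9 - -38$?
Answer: $\frac{29}{217142} \approx 0.00013355$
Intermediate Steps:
$L = 29$ ($L = -9 + 38 = 29$)
$\frac{1}{m{\left(L \right)} + 7488} = \frac{1}{- \frac{10}{29} + 7488} = \frac{1}{\frac{217142}{29}} = \frac{29}{217142}$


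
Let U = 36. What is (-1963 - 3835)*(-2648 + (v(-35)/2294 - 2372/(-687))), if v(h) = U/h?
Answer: 422880660668908/27579615 ≈ 1.5333e+7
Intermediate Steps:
v(h) = 36/h
(-1963 - 3835)*(-2648 + (v(-35)/2294 - 2372/(-687))) = (-1963 - 3835)*(-2648 + ((36/(-35))/2294 - 2372/(-687))) = -5798*(-2648 + ((36*(-1/35))*(1/2294) - 2372*(-1/687))) = -5798*(-2648 + (-36/35*1/2294 + 2372/687)) = -5798*(-2648 + (-18/40145 + 2372/687)) = -5798*(-2648 + 95211574/27579615) = -5798*(-72935608946/27579615) = 422880660668908/27579615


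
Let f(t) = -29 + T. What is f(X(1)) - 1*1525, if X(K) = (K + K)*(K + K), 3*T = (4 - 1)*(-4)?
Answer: -1558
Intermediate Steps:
T = -4 (T = ((4 - 1)*(-4))/3 = (3*(-4))/3 = (1/3)*(-12) = -4)
X(K) = 4*K**2 (X(K) = (2*K)*(2*K) = 4*K**2)
f(t) = -33 (f(t) = -29 - 4 = -33)
f(X(1)) - 1*1525 = -33 - 1*1525 = -33 - 1525 = -1558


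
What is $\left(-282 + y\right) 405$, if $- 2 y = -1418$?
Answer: $172935$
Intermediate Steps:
$y = 709$ ($y = \left(- \frac{1}{2}\right) \left(-1418\right) = 709$)
$\left(-282 + y\right) 405 = \left(-282 + 709\right) 405 = 427 \cdot 405 = 172935$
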